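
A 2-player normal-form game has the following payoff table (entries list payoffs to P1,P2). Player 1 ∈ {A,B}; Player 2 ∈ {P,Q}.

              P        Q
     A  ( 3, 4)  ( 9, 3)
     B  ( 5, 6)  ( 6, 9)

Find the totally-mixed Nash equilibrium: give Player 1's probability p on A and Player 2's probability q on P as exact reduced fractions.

P1 indiff ⇒ q·3+(1-q)·9 = q·5+(1-q)·6 ⇒ q(-2) = (1-q)(-3) ⇒ q = 3/5
P2 indiff ⇒ p·4+(1-p)·6 = p·3+(1-p)·9 ⇒ p(1) = (1-p)(3) ⇒ p = 3/4

p=3/4, q=3/5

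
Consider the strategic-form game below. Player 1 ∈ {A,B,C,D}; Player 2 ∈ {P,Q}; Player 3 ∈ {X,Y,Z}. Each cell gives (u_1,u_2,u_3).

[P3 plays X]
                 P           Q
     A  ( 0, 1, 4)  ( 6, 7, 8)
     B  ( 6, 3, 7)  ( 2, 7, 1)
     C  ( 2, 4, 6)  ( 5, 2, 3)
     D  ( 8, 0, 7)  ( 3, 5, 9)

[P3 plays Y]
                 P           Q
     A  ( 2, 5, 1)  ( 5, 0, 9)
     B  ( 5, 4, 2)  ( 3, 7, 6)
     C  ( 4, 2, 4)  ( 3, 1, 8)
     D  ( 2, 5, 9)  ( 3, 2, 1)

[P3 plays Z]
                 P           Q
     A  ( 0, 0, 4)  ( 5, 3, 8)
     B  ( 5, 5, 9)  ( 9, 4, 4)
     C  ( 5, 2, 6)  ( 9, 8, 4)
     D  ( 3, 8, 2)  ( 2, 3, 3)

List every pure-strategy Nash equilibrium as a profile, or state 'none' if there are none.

(A,P,X): not NE [P1→D gives 8>0; P2→Q gives 7>1]
(A,P,Y): not NE [P1→B gives 5>2; P3→Z gives 4>1]
(A,P,Z): not NE [P1→C gives 5>0; P2→Q gives 3>0]
(A,Q,X): not NE [P3→Y gives 9>8]
(A,Q,Y): not NE [P2→P gives 5>0]
(A,Q,Z): not NE [P1→C gives 9>5; P3→Y gives 9>8]
(B,P,X): not NE [P1→D gives 8>6; P2→Q gives 7>3; P3→Z gives 9>7]
(B,P,Y): not NE [P2→Q gives 7>4; P3→Z gives 9>2]
(B,P,Z): NE
(B,Q,X): not NE [P1→A gives 6>2; P3→Y gives 6>1]
(B,Q,Y): not NE [P1→A gives 5>3]
(B,Q,Z): not NE [P2→P gives 5>4; P3→Y gives 6>4]
(C,P,X): not NE [P1→D gives 8>2]
(C,P,Y): not NE [P1→B gives 5>4; P3→Z gives 6>4]
(C,P,Z): not NE [P2→Q gives 8>2]
(C,Q,X): not NE [P1→A gives 6>5; P2→P gives 4>2; P3→Y gives 8>3]
(C,Q,Y): not NE [P1→A gives 5>3; P2→P gives 2>1]
(C,Q,Z): not NE [P3→Y gives 8>4]
(D,P,X): not NE [P2→Q gives 5>0; P3→Y gives 9>7]
(D,P,Y): not NE [P1→B gives 5>2]
(D,P,Z): not NE [P1→C gives 5>3; P3→Y gives 9>2]
(D,Q,X): not NE [P1→A gives 6>3]
(D,Q,Y): not NE [P1→A gives 5>3; P2→P gives 5>2; P3→X gives 9>1]
(D,Q,Z): not NE [P1→C gives 9>2; P2→P gives 8>3; P3→X gives 9>3]

NE set: (B,P,Z)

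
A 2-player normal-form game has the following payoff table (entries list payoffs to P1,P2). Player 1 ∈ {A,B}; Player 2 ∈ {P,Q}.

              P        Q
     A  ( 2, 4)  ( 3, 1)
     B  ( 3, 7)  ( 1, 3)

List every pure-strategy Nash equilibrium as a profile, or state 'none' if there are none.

PSNE = {(B,P)}

(A,P): not NE [P1→B gives 3>2]
(A,Q): not NE [P2→P gives 4>1]
(B,P): NE
(B,Q): not NE [P1→A gives 3>1; P2→P gives 7>3]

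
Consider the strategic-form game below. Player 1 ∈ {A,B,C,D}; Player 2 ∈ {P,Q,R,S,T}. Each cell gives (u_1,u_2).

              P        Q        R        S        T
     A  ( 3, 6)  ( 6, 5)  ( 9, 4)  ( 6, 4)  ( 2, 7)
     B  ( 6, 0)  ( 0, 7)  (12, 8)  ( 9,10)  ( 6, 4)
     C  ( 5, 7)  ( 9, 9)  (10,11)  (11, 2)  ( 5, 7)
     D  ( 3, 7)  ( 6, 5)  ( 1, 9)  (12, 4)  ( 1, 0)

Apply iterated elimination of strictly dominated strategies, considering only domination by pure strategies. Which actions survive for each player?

P1 drop A (C beats it: P:5>3 Q:9>6 R:10>9 S:11>6 T:5>2)
P2 drop P (R beats it: B:8>0 C:11>7 D:9>7)
P2 drop Q (R beats it: B:8>7 C:11>9 D:9>5)
P2 drop T (R beats it: B:8>4 C:11>7 D:9>0)
P1→{B,C,D} P2→{R,S}

Survivors P1:{B,C,D} P2:{R,S}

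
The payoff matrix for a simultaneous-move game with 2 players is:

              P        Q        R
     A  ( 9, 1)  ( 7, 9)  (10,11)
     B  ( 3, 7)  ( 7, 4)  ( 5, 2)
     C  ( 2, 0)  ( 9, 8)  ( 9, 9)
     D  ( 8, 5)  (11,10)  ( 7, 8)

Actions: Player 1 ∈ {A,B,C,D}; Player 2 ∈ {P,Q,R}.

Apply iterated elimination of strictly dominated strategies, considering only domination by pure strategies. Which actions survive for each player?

Remaining: P1:{A,C,D} P2:{Q,R}

P1 drop B (D beats it: P:8>3 Q:11>7 R:7>5)
P2 drop P (Q beats it: A:9>1 C:8>0 D:10>5)
P1→{A,C,D} P2→{Q,R}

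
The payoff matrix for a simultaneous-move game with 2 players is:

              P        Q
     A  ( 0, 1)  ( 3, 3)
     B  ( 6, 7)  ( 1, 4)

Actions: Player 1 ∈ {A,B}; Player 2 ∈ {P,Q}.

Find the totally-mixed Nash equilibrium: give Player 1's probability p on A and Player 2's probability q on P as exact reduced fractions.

(p,q) = (3/5, 1/4)

P1 indiff ⇒ q·0+(1-q)·3 = q·6+(1-q)·1 ⇒ q(-6) = (1-q)(-2) ⇒ q = 1/4
P2 indiff ⇒ p·1+(1-p)·7 = p·3+(1-p)·4 ⇒ p(-2) = (1-p)(-3) ⇒ p = 3/5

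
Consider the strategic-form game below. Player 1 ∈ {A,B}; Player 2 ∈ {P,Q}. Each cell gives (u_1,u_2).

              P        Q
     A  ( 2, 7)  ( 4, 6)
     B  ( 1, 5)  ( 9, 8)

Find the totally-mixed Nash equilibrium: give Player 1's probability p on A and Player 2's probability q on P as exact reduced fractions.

(p,q) = (3/4, 5/6)

P1 indiff ⇒ q·2+(1-q)·4 = q·1+(1-q)·9 ⇒ q(1) = (1-q)(5) ⇒ q = 5/6
P2 indiff ⇒ p·7+(1-p)·5 = p·6+(1-p)·8 ⇒ p(1) = (1-p)(3) ⇒ p = 3/4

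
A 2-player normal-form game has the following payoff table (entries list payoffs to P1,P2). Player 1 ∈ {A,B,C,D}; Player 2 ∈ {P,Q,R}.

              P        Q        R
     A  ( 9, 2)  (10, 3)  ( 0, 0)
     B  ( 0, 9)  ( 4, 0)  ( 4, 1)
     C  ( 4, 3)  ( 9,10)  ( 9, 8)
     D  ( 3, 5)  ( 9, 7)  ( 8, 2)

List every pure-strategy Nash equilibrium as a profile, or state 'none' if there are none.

(A,P): not NE [P2→Q gives 3>2]
(A,Q): NE
(A,R): not NE [P1→C gives 9>0; P2→Q gives 3>0]
(B,P): not NE [P1→A gives 9>0]
(B,Q): not NE [P1→A gives 10>4; P2→P gives 9>0]
(B,R): not NE [P1→C gives 9>4; P2→P gives 9>1]
(C,P): not NE [P1→A gives 9>4; P2→Q gives 10>3]
(C,Q): not NE [P1→A gives 10>9]
(C,R): not NE [P2→Q gives 10>8]
(D,P): not NE [P1→A gives 9>3; P2→Q gives 7>5]
(D,Q): not NE [P1→A gives 10>9]
(D,R): not NE [P1→C gives 9>8; P2→Q gives 7>2]

Nash profiles: (A,Q)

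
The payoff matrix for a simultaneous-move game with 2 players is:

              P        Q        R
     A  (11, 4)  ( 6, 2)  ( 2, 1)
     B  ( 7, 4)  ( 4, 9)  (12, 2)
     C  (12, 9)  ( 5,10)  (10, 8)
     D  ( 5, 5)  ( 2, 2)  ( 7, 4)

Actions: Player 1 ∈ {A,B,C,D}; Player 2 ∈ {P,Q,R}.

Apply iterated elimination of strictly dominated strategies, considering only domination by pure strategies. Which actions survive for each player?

P1 drop D (B beats it: P:7>5 Q:4>2 R:12>7)
P2 drop R (P beats it: A:4>1 B:4>2 C:9>8)
P1 drop B (A beats it: P:11>7 Q:6>4)
P1→{A,C} P2→{P,Q}

IESDS → P1:{A,C} P2:{P,Q}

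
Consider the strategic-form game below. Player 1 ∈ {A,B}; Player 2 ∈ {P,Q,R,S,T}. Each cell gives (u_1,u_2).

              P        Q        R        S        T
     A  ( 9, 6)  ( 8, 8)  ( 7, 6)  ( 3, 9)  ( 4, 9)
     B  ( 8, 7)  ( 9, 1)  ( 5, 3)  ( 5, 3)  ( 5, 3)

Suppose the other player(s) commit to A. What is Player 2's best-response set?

P2 best: {S,T}

u_2(P vs A) = 6
u_2(Q vs A) = 8
u_2(R vs A) = 6
u_2(S vs A) = 9
u_2(T vs A) = 9
max payoff 9 at {S,T}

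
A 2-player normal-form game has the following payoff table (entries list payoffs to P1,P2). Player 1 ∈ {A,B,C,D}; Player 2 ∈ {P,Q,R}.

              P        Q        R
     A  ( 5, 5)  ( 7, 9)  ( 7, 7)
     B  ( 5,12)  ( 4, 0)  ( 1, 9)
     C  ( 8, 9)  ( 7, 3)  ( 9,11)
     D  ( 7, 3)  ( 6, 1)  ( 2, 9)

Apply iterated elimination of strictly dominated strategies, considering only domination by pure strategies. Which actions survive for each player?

IESDS → P1:{A,C} P2:{Q,R}

P1 drop B (C beats it: P:8>5 Q:7>4 R:9>1)
P1 drop D (C beats it: P:8>7 Q:7>6 R:9>2)
P2 drop P (R beats it: A:7>5 C:11>9)
P1→{A,C} P2→{Q,R}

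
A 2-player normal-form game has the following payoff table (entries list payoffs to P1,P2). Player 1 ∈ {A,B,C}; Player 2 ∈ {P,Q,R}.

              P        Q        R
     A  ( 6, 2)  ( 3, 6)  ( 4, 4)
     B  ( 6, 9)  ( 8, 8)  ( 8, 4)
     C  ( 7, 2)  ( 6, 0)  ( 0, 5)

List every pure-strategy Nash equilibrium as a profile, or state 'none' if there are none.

(A,P): not NE [P1→C gives 7>6; P2→Q gives 6>2]
(A,Q): not NE [P1→B gives 8>3]
(A,R): not NE [P1→B gives 8>4; P2→Q gives 6>4]
(B,P): not NE [P1→C gives 7>6]
(B,Q): not NE [P2→P gives 9>8]
(B,R): not NE [P2→P gives 9>4]
(C,P): not NE [P2→R gives 5>2]
(C,Q): not NE [P1→B gives 8>6; P2→R gives 5>0]
(C,R): not NE [P1→B gives 8>0]

PSNE: ∅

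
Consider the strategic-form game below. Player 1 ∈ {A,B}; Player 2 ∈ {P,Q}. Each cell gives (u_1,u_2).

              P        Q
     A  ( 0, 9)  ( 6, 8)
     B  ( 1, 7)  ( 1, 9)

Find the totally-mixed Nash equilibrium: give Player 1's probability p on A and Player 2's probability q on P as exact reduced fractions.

(p,q) = (2/3, 5/6)

P1 indiff ⇒ q·0+(1-q)·6 = q·1+(1-q)·1 ⇒ q(-1) = (1-q)(-5) ⇒ q = 5/6
P2 indiff ⇒ p·9+(1-p)·7 = p·8+(1-p)·9 ⇒ p(1) = (1-p)(2) ⇒ p = 2/3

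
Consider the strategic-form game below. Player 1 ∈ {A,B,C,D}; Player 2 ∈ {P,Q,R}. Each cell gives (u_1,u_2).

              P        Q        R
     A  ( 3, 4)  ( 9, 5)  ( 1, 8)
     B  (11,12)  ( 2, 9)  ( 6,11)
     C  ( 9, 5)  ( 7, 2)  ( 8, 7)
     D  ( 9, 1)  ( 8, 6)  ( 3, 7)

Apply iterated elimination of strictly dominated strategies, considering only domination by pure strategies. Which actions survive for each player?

IESDS → P1:{B,C} P2:{P,R}

P2 drop Q (R beats it: A:8>5 B:11>9 C:7>2 D:7>6)
P1 drop A (B beats it: P:11>3 R:6>1)
P1 drop D (B beats it: P:11>9 R:6>3)
P1→{B,C} P2→{P,R}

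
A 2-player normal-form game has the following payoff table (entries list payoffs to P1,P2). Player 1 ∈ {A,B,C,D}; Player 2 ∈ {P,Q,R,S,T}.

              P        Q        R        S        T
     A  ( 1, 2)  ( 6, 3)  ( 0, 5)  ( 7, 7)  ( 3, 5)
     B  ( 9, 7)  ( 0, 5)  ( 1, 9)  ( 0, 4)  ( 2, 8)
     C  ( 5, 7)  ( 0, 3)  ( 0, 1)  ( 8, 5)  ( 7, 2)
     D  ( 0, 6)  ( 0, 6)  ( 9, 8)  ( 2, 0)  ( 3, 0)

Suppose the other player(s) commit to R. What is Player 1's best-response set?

u_1(A vs R) = 0
u_1(B vs R) = 1
u_1(C vs R) = 0
u_1(D vs R) = 9
max payoff 9 at {D}

P1 best: {D}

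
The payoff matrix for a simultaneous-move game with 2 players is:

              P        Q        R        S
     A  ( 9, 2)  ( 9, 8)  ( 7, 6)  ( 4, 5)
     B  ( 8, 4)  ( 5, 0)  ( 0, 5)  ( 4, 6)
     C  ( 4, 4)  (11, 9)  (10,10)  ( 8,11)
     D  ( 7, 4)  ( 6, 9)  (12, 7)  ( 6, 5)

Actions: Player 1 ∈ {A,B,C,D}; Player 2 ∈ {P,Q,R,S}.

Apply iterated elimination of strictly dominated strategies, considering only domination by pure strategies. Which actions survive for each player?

Survivors P1:{C,D} P2:{Q,R,S}

P2 drop P (R beats it: A:6>2 B:5>4 C:10>4 D:7>4)
P1 drop A (C beats it: Q:11>9 R:10>7 S:8>4)
P1 drop B (C beats it: Q:11>5 R:10>0 S:8>4)
P1→{C,D} P2→{Q,R,S}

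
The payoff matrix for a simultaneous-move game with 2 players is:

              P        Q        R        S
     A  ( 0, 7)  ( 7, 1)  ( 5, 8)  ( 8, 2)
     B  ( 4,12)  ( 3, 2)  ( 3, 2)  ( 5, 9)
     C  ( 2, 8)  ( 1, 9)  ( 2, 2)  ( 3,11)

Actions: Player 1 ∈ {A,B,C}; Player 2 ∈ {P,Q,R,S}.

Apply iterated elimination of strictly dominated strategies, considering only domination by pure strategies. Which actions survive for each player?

Survivors P1:{A,B} P2:{P,R}

P1 drop C (B beats it: P:4>2 Q:3>1 R:3>2 S:5>3)
P2 drop Q (P beats it: A:7>1 B:12>2)
P2 drop S (P beats it: A:7>2 B:12>9)
P1→{A,B} P2→{P,R}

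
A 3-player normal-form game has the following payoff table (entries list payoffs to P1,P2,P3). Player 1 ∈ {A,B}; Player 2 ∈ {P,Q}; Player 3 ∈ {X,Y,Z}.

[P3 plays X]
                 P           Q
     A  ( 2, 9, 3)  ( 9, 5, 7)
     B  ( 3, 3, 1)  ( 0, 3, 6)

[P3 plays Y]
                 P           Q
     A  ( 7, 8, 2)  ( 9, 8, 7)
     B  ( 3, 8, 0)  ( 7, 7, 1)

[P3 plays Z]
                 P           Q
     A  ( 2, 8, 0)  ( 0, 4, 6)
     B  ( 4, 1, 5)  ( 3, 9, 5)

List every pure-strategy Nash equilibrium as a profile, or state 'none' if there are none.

(A,P,X): not NE [P1→B gives 3>2]
(A,P,Y): not NE [P3→X gives 3>2]
(A,P,Z): not NE [P1→B gives 4>2; P3→X gives 3>0]
(A,Q,X): not NE [P2→P gives 9>5]
(A,Q,Y): NE
(A,Q,Z): not NE [P1→B gives 3>0; P2→P gives 8>4; P3→Y gives 7>6]
(B,P,X): not NE [P3→Z gives 5>1]
(B,P,Y): not NE [P1→A gives 7>3; P3→Z gives 5>0]
(B,P,Z): not NE [P2→Q gives 9>1]
(B,Q,X): not NE [P1→A gives 9>0]
(B,Q,Y): not NE [P1→A gives 9>7; P2→P gives 8>7; P3→X gives 6>1]
(B,Q,Z): not NE [P3→X gives 6>5]

Nash profiles: (A,Q,Y)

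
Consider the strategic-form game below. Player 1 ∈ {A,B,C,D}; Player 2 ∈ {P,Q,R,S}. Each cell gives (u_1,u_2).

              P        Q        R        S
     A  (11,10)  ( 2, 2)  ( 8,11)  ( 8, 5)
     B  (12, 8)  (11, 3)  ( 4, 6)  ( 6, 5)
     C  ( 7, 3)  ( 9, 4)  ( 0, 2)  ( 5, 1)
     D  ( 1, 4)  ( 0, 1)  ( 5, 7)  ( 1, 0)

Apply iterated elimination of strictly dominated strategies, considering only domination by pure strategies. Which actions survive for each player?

IESDS → P1:{A,B} P2:{P,R}

P1 drop C (B beats it: P:12>7 Q:11>9 R:4>0 S:6>5)
P1 drop D (A beats it: P:11>1 Q:2>0 R:8>5 S:8>1)
P2 drop Q (P beats it: A:10>2 B:8>3)
P2 drop S (P beats it: A:10>5 B:8>5)
P1→{A,B} P2→{P,R}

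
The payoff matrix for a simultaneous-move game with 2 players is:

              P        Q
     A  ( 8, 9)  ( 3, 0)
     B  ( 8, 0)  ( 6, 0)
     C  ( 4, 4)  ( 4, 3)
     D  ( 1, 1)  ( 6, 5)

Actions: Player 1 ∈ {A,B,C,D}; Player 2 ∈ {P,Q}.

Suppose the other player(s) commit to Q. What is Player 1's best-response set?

P1 best: {B,D}

u_1(A vs Q) = 3
u_1(B vs Q) = 6
u_1(C vs Q) = 4
u_1(D vs Q) = 6
max payoff 6 at {B,D}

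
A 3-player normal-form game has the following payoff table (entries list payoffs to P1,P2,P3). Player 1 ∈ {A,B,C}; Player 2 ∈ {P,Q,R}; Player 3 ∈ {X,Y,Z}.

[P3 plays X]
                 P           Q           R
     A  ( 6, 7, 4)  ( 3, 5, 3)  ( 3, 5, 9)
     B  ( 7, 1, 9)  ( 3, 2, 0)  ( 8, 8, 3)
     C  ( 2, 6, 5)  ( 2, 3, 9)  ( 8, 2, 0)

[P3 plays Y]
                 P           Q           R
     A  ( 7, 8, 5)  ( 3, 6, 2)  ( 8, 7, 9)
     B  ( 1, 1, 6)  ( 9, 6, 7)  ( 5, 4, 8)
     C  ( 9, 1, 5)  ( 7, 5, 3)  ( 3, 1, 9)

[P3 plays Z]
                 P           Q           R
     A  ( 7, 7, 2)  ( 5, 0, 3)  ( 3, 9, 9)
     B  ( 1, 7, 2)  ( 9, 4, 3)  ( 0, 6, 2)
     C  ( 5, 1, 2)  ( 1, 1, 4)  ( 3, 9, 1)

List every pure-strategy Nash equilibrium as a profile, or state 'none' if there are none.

(A,P,X): not NE [P1→B gives 7>6; P3→Y gives 5>4]
(A,P,Y): not NE [P1→C gives 9>7]
(A,P,Z): not NE [P2→R gives 9>7; P3→Y gives 5>2]
(A,Q,X): not NE [P2→P gives 7>5]
(A,Q,Y): not NE [P1→B gives 9>3; P2→P gives 8>6; P3→Z gives 3>2]
(A,Q,Z): not NE [P1→B gives 9>5; P2→R gives 9>0]
(A,R,X): not NE [P1→C gives 8>3; P2→P gives 7>5]
(A,R,Y): not NE [P2→P gives 8>7]
(A,R,Z): NE
(B,P,X): not NE [P2→R gives 8>1]
(B,P,Y): not NE [P1→C gives 9>1; P2→Q gives 6>1; P3→X gives 9>6]
(B,P,Z): not NE [P1→A gives 7>1; P3→X gives 9>2]
(B,Q,X): not NE [P2→R gives 8>2; P3→Y gives 7>0]
(B,Q,Y): NE
(B,Q,Z): not NE [P2→P gives 7>4; P3→Y gives 7>3]
(B,R,X): not NE [P3→Y gives 8>3]
(B,R,Y): not NE [P1→A gives 8>5; P2→Q gives 6>4]
(B,R,Z): not NE [P1→C gives 3>0; P2→P gives 7>6; P3→Y gives 8>2]
(C,P,X): not NE [P1→B gives 7>2]
(C,P,Y): not NE [P2→Q gives 5>1]
(C,P,Z): not NE [P1→A gives 7>5; P2→R gives 9>1; P3→Y gives 5>2]
(C,Q,X): not NE [P1→B gives 3>2; P2→P gives 6>3]
(C,Q,Y): not NE [P1→B gives 9>7; P3→X gives 9>3]
(C,Q,Z): not NE [P1→B gives 9>1; P2→R gives 9>1; P3→X gives 9>4]
(C,R,X): not NE [P2→P gives 6>2; P3→Y gives 9>0]
(C,R,Y): not NE [P1→A gives 8>3; P2→Q gives 5>1]
(C,R,Z): not NE [P3→Y gives 9>1]

PSNE = {(A,R,Z), (B,Q,Y)}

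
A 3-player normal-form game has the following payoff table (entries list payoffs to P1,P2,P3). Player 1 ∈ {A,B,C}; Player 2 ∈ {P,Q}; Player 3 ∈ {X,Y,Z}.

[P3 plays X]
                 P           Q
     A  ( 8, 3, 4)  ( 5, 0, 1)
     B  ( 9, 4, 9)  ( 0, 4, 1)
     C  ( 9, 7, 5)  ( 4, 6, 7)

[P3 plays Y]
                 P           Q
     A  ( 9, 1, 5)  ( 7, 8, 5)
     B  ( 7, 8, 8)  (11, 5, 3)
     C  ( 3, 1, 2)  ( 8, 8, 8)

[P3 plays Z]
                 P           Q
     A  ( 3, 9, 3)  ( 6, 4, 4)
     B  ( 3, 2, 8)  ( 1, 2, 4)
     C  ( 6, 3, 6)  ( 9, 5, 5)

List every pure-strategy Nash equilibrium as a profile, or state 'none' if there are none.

NE set: (B,P,X)

(A,P,X): not NE [P1→C gives 9>8; P3→Y gives 5>4]
(A,P,Y): not NE [P2→Q gives 8>1]
(A,P,Z): not NE [P1→C gives 6>3; P3→Y gives 5>3]
(A,Q,X): not NE [P2→P gives 3>0; P3→Y gives 5>1]
(A,Q,Y): not NE [P1→B gives 11>7]
(A,Q,Z): not NE [P1→C gives 9>6; P2→P gives 9>4; P3→Y gives 5>4]
(B,P,X): NE
(B,P,Y): not NE [P1→A gives 9>7; P3→X gives 9>8]
(B,P,Z): not NE [P1→C gives 6>3; P3→X gives 9>8]
(B,Q,X): not NE [P1→A gives 5>0; P3→Z gives 4>1]
(B,Q,Y): not NE [P2→P gives 8>5; P3→Z gives 4>3]
(B,Q,Z): not NE [P1→C gives 9>1]
(C,P,X): not NE [P3→Z gives 6>5]
(C,P,Y): not NE [P1→A gives 9>3; P2→Q gives 8>1; P3→Z gives 6>2]
(C,P,Z): not NE [P2→Q gives 5>3]
(C,Q,X): not NE [P1→A gives 5>4; P2→P gives 7>6; P3→Y gives 8>7]
(C,Q,Y): not NE [P1→B gives 11>8]
(C,Q,Z): not NE [P3→Y gives 8>5]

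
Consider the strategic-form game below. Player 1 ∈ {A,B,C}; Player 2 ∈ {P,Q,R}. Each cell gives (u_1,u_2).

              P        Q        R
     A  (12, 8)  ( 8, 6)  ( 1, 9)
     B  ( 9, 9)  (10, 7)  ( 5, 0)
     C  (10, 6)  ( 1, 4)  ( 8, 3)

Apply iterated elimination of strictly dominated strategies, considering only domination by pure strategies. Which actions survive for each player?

P2 drop Q (P beats it: A:8>6 B:9>7 C:6>4)
P1 drop B (C beats it: P:10>9 R:8>5)
P1→{A,C} P2→{P,R}

Remaining: P1:{A,C} P2:{P,R}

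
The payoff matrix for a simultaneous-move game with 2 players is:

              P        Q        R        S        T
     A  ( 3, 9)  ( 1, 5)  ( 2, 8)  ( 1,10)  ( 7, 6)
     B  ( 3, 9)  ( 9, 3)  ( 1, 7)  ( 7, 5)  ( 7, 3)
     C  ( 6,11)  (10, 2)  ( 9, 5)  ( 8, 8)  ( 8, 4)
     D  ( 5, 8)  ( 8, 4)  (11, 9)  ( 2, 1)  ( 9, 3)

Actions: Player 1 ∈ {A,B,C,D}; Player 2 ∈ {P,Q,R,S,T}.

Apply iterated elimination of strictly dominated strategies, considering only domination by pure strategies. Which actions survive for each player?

P1 drop A (C beats it: P:6>3 Q:10>1 R:9>2 S:8>1 T:8>7)
P1 drop B (C beats it: P:6>3 Q:10>9 R:9>1 S:8>7 T:8>7)
P2 drop Q (P beats it: C:11>2 D:8>4)
P2 drop S (P beats it: C:11>8 D:8>1)
P2 drop T (P beats it: C:11>4 D:8>3)
P1→{C,D} P2→{P,R}

IESDS → P1:{C,D} P2:{P,R}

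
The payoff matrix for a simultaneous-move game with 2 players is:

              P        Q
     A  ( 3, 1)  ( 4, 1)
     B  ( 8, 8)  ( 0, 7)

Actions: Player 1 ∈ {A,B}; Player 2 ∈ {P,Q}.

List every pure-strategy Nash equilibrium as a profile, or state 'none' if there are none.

Nash profiles: (A,Q), (B,P)

(A,P): not NE [P1→B gives 8>3]
(A,Q): NE
(B,P): NE
(B,Q): not NE [P1→A gives 4>0; P2→P gives 8>7]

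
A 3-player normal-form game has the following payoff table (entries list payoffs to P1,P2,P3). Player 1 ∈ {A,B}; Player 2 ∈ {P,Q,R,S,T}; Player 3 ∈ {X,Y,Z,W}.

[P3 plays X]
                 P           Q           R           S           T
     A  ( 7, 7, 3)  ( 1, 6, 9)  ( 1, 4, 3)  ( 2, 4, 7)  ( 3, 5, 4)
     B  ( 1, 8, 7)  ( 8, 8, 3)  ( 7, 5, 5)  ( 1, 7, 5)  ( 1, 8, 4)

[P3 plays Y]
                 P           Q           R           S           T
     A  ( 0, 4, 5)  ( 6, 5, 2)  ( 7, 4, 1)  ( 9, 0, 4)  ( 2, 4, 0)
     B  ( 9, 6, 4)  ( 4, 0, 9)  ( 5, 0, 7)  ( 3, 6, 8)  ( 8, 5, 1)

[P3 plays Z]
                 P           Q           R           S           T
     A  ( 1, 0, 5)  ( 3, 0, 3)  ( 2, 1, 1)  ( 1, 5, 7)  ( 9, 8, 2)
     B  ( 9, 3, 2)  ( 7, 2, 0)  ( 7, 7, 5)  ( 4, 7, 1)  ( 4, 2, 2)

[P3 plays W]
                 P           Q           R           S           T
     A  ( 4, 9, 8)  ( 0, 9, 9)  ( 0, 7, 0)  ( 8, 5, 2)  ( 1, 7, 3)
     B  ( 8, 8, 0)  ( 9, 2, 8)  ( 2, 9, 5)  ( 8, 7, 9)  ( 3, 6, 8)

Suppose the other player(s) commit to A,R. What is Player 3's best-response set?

BR_3 = {X}

u_3(X vs A,R) = 3
u_3(Y vs A,R) = 1
u_3(Z vs A,R) = 1
u_3(W vs A,R) = 0
max payoff 3 at {X}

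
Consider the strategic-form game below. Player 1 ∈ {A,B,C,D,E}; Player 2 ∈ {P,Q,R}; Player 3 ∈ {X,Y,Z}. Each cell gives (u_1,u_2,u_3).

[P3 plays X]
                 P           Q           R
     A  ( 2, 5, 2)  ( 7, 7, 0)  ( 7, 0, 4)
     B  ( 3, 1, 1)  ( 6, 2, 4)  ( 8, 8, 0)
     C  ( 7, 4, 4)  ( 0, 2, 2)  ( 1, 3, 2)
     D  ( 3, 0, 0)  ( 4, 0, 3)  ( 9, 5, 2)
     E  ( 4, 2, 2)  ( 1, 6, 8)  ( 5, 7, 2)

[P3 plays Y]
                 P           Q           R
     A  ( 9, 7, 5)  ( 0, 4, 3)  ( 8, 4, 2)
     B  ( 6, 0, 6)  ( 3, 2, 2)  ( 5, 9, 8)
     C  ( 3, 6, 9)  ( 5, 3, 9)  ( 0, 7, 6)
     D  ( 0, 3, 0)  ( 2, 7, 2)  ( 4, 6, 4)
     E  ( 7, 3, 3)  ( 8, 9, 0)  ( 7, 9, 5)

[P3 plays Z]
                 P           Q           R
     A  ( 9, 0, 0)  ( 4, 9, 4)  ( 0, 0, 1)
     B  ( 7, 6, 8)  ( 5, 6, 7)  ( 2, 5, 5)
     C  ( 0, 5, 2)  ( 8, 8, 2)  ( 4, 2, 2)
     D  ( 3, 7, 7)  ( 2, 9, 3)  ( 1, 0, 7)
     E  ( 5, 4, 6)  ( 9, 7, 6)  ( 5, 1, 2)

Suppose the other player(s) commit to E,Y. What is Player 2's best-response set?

u_2(P vs E,Y) = 3
u_2(Q vs E,Y) = 9
u_2(R vs E,Y) = 9
max payoff 9 at {Q,R}

P2 best: {Q,R}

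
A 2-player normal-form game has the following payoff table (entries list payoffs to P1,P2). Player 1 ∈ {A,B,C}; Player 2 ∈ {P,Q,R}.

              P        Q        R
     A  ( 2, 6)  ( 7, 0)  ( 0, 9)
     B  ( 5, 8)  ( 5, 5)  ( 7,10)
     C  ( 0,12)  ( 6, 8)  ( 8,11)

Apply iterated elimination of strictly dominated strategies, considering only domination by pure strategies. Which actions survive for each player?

P2 drop Q (P beats it: A:6>0 B:8>5 C:12>8)
P1 drop A (B beats it: P:5>2 R:7>0)
P1→{B,C} P2→{P,R}

Remaining: P1:{B,C} P2:{P,R}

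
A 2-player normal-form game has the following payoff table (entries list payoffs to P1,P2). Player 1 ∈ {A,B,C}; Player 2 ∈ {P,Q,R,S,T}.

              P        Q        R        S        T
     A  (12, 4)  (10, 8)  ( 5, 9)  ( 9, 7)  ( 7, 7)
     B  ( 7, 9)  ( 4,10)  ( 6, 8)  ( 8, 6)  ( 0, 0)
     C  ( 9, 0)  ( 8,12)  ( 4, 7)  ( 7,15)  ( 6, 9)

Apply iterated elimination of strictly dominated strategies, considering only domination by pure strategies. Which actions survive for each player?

P1 drop C (A beats it: P:12>9 Q:10>8 R:5>4 S:9>7 T:7>6)
P2 drop P (Q beats it: A:8>4 B:10>9)
P2 drop S (Q beats it: A:8>7 B:10>6)
P2 drop T (Q beats it: A:8>7 B:10>0)
P1→{A,B} P2→{Q,R}

Survivors P1:{A,B} P2:{Q,R}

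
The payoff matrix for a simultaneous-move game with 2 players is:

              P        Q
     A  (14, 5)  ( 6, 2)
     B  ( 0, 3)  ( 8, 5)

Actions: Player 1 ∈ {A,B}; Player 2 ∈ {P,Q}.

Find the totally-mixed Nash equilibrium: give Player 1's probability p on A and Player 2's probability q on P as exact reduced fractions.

p=2/5, q=1/8

P1 indiff ⇒ q·14+(1-q)·6 = q·0+(1-q)·8 ⇒ q(14) = (1-q)(2) ⇒ q = 1/8
P2 indiff ⇒ p·5+(1-p)·3 = p·2+(1-p)·5 ⇒ p(3) = (1-p)(2) ⇒ p = 2/5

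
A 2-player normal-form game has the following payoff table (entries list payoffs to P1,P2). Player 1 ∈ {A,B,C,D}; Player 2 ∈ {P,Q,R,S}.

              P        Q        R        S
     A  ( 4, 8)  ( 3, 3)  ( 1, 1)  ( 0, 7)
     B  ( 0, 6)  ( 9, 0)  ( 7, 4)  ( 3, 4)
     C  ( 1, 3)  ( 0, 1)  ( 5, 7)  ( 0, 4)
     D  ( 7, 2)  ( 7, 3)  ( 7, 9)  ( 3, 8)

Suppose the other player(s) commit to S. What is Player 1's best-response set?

u_1(A vs S) = 0
u_1(B vs S) = 3
u_1(C vs S) = 0
u_1(D vs S) = 3
max payoff 3 at {B,D}

argmax u_1 = {B,D}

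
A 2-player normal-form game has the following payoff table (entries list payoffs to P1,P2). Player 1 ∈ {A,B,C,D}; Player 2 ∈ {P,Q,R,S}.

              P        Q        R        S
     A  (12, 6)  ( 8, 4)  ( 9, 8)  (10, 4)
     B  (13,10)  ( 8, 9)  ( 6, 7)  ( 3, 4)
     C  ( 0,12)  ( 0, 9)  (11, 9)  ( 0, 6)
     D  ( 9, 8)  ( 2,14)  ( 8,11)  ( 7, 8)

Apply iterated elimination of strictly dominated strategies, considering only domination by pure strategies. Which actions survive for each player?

Survivors P1:{A,B,C} P2:{P,R}

P1 drop D (A beats it: P:12>9 Q:8>2 R:9>8 S:10>7)
P2 drop Q (P beats it: A:6>4 B:10>9 C:12>9)
P2 drop S (P beats it: A:6>4 B:10>4 C:12>6)
P1→{A,B,C} P2→{P,R}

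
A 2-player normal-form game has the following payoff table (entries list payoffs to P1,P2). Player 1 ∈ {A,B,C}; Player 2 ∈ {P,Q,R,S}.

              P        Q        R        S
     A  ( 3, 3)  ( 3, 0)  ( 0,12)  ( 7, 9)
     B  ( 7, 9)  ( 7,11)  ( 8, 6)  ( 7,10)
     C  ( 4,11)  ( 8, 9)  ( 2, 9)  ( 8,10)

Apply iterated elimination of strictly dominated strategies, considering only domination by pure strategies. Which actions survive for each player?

Remaining: P1:{B,C} P2:{P,Q,S}

P1 drop A (C beats it: P:4>3 Q:8>3 R:2>0 S:8>7)
P2 drop R (P beats it: B:9>6 C:11>9)
P1→{B,C} P2→{P,Q,S}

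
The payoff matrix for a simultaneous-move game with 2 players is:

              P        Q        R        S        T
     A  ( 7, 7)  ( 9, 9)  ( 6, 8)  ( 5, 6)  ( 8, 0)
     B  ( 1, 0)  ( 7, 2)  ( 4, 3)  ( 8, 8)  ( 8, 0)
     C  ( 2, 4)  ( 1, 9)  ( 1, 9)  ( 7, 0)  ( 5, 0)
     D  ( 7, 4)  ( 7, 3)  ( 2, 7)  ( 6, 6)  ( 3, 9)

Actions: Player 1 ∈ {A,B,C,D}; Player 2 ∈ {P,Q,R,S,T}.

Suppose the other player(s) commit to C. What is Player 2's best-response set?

argmax u_2 = {Q,R}

u_2(P vs C) = 4
u_2(Q vs C) = 9
u_2(R vs C) = 9
u_2(S vs C) = 0
u_2(T vs C) = 0
max payoff 9 at {Q,R}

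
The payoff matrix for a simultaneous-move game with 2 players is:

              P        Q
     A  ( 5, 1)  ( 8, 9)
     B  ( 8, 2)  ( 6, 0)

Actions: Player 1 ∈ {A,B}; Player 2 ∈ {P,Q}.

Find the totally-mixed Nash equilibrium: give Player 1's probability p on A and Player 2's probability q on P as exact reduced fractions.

(p,q) = (1/5, 2/5)

P1 indiff ⇒ q·5+(1-q)·8 = q·8+(1-q)·6 ⇒ q(-3) = (1-q)(-2) ⇒ q = 2/5
P2 indiff ⇒ p·1+(1-p)·2 = p·9+(1-p)·0 ⇒ p(-8) = (1-p)(-2) ⇒ p = 1/5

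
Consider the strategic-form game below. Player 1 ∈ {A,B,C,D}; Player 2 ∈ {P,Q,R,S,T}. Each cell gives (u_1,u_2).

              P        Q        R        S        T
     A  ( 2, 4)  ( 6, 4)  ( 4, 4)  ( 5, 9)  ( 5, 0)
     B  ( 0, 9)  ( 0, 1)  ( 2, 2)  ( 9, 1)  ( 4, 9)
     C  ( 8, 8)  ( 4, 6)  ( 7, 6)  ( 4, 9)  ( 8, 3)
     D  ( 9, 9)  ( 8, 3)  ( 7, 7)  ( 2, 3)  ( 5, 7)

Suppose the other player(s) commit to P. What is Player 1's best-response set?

u_1(A vs P) = 2
u_1(B vs P) = 0
u_1(C vs P) = 8
u_1(D vs P) = 9
max payoff 9 at {D}

P1 best: {D}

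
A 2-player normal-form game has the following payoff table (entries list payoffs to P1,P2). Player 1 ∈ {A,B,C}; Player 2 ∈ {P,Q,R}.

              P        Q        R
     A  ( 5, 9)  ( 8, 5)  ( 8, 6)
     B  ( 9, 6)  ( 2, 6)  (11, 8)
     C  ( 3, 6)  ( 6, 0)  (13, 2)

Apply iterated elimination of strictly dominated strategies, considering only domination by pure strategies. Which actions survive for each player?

IESDS → P1:{B,C} P2:{P,R}

P2 drop Q (R beats it: A:6>5 B:8>6 C:2>0)
P1 drop A (B beats it: P:9>5 R:11>8)
P1→{B,C} P2→{P,R}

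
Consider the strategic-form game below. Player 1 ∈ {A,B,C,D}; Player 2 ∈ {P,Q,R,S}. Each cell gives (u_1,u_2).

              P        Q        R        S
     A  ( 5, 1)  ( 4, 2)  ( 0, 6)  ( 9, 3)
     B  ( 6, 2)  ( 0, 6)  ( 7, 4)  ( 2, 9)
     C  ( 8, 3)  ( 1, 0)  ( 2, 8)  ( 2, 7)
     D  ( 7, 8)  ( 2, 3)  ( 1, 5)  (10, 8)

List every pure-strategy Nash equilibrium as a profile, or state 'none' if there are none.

(A,P): not NE [P1→C gives 8>5; P2→R gives 6>1]
(A,Q): not NE [P2→R gives 6>2]
(A,R): not NE [P1→B gives 7>0]
(A,S): not NE [P1→D gives 10>9; P2→R gives 6>3]
(B,P): not NE [P1→C gives 8>6; P2→S gives 9>2]
(B,Q): not NE [P1→A gives 4>0; P2→S gives 9>6]
(B,R): not NE [P2→S gives 9>4]
(B,S): not NE [P1→D gives 10>2]
(C,P): not NE [P2→R gives 8>3]
(C,Q): not NE [P1→A gives 4>1; P2→R gives 8>0]
(C,R): not NE [P1→B gives 7>2]
(C,S): not NE [P1→D gives 10>2; P2→R gives 8>7]
(D,P): not NE [P1→C gives 8>7]
(D,Q): not NE [P1→A gives 4>2; P2→S gives 8>3]
(D,R): not NE [P1→B gives 7>1; P2→S gives 8>5]
(D,S): NE

PSNE = {(D,S)}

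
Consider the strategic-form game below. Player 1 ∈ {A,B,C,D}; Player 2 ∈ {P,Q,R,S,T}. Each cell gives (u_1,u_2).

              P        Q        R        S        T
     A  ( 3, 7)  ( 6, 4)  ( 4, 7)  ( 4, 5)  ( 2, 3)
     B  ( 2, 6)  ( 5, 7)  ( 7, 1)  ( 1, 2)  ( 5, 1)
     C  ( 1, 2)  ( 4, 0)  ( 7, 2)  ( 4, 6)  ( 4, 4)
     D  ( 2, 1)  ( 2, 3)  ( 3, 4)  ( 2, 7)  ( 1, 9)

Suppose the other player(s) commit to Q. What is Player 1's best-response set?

u_1(A vs Q) = 6
u_1(B vs Q) = 5
u_1(C vs Q) = 4
u_1(D vs Q) = 2
max payoff 6 at {A}

P1 best: {A}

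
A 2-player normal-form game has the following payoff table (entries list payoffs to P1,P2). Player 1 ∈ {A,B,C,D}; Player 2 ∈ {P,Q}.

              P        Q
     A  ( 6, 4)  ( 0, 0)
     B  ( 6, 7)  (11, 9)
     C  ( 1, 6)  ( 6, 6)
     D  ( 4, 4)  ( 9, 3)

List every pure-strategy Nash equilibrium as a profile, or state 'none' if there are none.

(A,P): NE
(A,Q): not NE [P1→B gives 11>0; P2→P gives 4>0]
(B,P): not NE [P2→Q gives 9>7]
(B,Q): NE
(C,P): not NE [P1→B gives 6>1]
(C,Q): not NE [P1→B gives 11>6]
(D,P): not NE [P1→B gives 6>4]
(D,Q): not NE [P1→B gives 11>9; P2→P gives 4>3]

NE set: (A,P), (B,Q)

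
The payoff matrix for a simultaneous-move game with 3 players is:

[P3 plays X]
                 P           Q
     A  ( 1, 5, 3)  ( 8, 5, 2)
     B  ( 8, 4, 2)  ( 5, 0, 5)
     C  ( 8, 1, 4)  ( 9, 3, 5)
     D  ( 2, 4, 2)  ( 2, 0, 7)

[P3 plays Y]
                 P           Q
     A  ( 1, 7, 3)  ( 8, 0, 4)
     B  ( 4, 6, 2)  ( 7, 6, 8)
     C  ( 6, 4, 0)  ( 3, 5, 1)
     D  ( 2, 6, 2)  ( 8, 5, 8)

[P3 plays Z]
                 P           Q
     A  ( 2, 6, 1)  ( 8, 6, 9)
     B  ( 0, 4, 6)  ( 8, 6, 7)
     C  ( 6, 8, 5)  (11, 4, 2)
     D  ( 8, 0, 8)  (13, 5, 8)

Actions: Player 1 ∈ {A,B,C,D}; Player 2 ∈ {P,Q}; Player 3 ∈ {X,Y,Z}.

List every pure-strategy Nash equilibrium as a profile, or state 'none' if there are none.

(A,P,X): not NE [P1→C gives 8>1]
(A,P,Y): not NE [P1→C gives 6>1]
(A,P,Z): not NE [P1→D gives 8>2; P3→Y gives 3>1]
(A,Q,X): not NE [P1→C gives 9>8; P3→Z gives 9>2]
(A,Q,Y): not NE [P2→P gives 7>0; P3→Z gives 9>4]
(A,Q,Z): not NE [P1→D gives 13>8]
(B,P,X): not NE [P3→Z gives 6>2]
(B,P,Y): not NE [P1→C gives 6>4; P3→Z gives 6>2]
(B,P,Z): not NE [P1→D gives 8>0; P2→Q gives 6>4]
(B,Q,X): not NE [P1→C gives 9>5; P2→P gives 4>0; P3→Y gives 8>5]
(B,Q,Y): not NE [P1→D gives 8>7]
(B,Q,Z): not NE [P1→D gives 13>8; P3→Y gives 8>7]
(C,P,X): not NE [P2→Q gives 3>1; P3→Z gives 5>4]
(C,P,Y): not NE [P2→Q gives 5>4; P3→Z gives 5>0]
(C,P,Z): not NE [P1→D gives 8>6]
(C,Q,X): NE
(C,Q,Y): not NE [P1→D gives 8>3; P3→X gives 5>1]
(C,Q,Z): not NE [P1→D gives 13>11; P2→P gives 8>4; P3→X gives 5>2]
(D,P,X): not NE [P1→C gives 8>2; P3→Z gives 8>2]
(D,P,Y): not NE [P1→C gives 6>2; P3→Z gives 8>2]
(D,P,Z): not NE [P2→Q gives 5>0]
(D,Q,X): not NE [P1→C gives 9>2; P2→P gives 4>0; P3→Z gives 8>7]
(D,Q,Y): not NE [P2→P gives 6>5]
(D,Q,Z): NE

NE set: (C,Q,X), (D,Q,Z)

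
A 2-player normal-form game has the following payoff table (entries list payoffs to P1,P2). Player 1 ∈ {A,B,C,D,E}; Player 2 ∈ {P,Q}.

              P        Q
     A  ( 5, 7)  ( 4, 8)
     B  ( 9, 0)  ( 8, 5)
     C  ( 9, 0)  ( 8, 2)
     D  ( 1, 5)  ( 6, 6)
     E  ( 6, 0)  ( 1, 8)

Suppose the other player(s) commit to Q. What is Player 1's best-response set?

u_1(A vs Q) = 4
u_1(B vs Q) = 8
u_1(C vs Q) = 8
u_1(D vs Q) = 6
u_1(E vs Q) = 1
max payoff 8 at {B,C}

argmax u_1 = {B,C}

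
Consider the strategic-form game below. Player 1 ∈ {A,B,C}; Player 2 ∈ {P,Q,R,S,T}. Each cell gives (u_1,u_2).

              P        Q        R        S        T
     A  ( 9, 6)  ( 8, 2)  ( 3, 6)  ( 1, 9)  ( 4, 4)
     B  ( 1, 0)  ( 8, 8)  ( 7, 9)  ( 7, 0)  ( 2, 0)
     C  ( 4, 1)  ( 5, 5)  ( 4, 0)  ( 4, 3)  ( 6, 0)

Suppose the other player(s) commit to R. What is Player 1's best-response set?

P1 best: {B}

u_1(A vs R) = 3
u_1(B vs R) = 7
u_1(C vs R) = 4
max payoff 7 at {B}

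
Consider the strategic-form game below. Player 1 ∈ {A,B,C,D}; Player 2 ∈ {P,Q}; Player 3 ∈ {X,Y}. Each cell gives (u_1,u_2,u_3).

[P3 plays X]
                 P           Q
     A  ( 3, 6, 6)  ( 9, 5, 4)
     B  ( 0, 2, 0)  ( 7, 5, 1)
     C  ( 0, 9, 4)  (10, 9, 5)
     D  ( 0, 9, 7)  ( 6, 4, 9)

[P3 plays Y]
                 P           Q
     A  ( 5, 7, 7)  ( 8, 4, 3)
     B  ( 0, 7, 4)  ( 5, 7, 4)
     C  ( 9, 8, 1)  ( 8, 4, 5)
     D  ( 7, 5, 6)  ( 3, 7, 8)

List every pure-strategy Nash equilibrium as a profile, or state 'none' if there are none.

(A,P,X): not NE [P3→Y gives 7>6]
(A,P,Y): not NE [P1→C gives 9>5]
(A,Q,X): not NE [P1→C gives 10>9; P2→P gives 6>5]
(A,Q,Y): not NE [P2→P gives 7>4; P3→X gives 4>3]
(B,P,X): not NE [P1→A gives 3>0; P2→Q gives 5>2; P3→Y gives 4>0]
(B,P,Y): not NE [P1→C gives 9>0]
(B,Q,X): not NE [P1→C gives 10>7; P3→Y gives 4>1]
(B,Q,Y): not NE [P1→C gives 8>5]
(C,P,X): not NE [P1→A gives 3>0]
(C,P,Y): not NE [P3→X gives 4>1]
(C,Q,X): NE
(C,Q,Y): not NE [P2→P gives 8>4]
(D,P,X): not NE [P1→A gives 3>0]
(D,P,Y): not NE [P1→C gives 9>7; P2→Q gives 7>5; P3→X gives 7>6]
(D,Q,X): not NE [P1→C gives 10>6; P2→P gives 9>4]
(D,Q,Y): not NE [P1→C gives 8>3; P3→X gives 9>8]

PSNE = {(C,Q,X)}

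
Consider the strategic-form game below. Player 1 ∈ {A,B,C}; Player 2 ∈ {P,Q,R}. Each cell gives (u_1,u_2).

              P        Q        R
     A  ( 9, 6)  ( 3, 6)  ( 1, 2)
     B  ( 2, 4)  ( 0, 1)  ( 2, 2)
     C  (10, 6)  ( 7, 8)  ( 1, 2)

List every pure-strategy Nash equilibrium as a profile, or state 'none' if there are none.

(A,P): not NE [P1→C gives 10>9]
(A,Q): not NE [P1→C gives 7>3]
(A,R): not NE [P1→B gives 2>1; P2→Q gives 6>2]
(B,P): not NE [P1→C gives 10>2]
(B,Q): not NE [P1→C gives 7>0; P2→P gives 4>1]
(B,R): not NE [P2→P gives 4>2]
(C,P): not NE [P2→Q gives 8>6]
(C,Q): NE
(C,R): not NE [P1→B gives 2>1; P2→Q gives 8>2]

Nash profiles: (C,Q)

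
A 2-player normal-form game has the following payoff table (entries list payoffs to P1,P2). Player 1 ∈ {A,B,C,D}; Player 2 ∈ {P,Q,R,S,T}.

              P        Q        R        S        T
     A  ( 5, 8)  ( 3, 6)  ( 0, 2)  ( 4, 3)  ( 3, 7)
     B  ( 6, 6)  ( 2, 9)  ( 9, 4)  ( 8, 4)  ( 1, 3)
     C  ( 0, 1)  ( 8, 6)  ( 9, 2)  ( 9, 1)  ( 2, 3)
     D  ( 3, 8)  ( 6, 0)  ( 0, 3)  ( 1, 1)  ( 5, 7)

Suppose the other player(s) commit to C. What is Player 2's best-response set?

P2 best: {Q}

u_2(P vs C) = 1
u_2(Q vs C) = 6
u_2(R vs C) = 2
u_2(S vs C) = 1
u_2(T vs C) = 3
max payoff 6 at {Q}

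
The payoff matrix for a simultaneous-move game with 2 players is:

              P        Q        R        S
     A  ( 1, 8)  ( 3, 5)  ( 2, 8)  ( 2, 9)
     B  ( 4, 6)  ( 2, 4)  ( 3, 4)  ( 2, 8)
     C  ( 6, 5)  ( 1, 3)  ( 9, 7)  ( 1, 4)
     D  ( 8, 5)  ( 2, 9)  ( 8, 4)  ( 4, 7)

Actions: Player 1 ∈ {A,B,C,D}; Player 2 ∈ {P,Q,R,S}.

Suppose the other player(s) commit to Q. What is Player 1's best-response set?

argmax u_1 = {A}

u_1(A vs Q) = 3
u_1(B vs Q) = 2
u_1(C vs Q) = 1
u_1(D vs Q) = 2
max payoff 3 at {A}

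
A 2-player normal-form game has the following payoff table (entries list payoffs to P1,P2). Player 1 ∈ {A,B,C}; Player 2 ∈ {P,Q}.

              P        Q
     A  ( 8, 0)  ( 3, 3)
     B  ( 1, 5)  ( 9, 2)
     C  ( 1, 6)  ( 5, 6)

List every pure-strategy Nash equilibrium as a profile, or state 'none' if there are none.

(A,P): not NE [P2→Q gives 3>0]
(A,Q): not NE [P1→B gives 9>3]
(B,P): not NE [P1→A gives 8>1]
(B,Q): not NE [P2→P gives 5>2]
(C,P): not NE [P1→A gives 8>1]
(C,Q): not NE [P1→B gives 9>5]

Equilibria: none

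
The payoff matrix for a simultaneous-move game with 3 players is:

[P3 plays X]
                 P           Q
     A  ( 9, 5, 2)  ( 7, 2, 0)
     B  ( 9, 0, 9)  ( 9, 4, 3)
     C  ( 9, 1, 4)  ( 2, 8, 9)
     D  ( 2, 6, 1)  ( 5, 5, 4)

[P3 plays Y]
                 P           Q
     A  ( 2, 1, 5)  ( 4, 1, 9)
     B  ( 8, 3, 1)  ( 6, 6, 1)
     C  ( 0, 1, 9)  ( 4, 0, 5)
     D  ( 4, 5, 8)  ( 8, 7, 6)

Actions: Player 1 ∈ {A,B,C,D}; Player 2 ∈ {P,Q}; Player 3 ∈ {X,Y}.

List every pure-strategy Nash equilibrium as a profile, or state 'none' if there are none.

(A,P,X): not NE [P3→Y gives 5>2]
(A,P,Y): not NE [P1→B gives 8>2]
(A,Q,X): not NE [P1→B gives 9>7; P2→P gives 5>2; P3→Y gives 9>0]
(A,Q,Y): not NE [P1→D gives 8>4]
(B,P,X): not NE [P2→Q gives 4>0]
(B,P,Y): not NE [P2→Q gives 6>3; P3→X gives 9>1]
(B,Q,X): NE
(B,Q,Y): not NE [P1→D gives 8>6; P3→X gives 3>1]
(C,P,X): not NE [P2→Q gives 8>1; P3→Y gives 9>4]
(C,P,Y): not NE [P1→B gives 8>0]
(C,Q,X): not NE [P1→B gives 9>2]
(C,Q,Y): not NE [P1→D gives 8>4; P2→P gives 1>0; P3→X gives 9>5]
(D,P,X): not NE [P1→C gives 9>2; P3→Y gives 8>1]
(D,P,Y): not NE [P1→B gives 8>4; P2→Q gives 7>5]
(D,Q,X): not NE [P1→B gives 9>5; P2→P gives 6>5; P3→Y gives 6>4]
(D,Q,Y): NE

PSNE = {(B,Q,X), (D,Q,Y)}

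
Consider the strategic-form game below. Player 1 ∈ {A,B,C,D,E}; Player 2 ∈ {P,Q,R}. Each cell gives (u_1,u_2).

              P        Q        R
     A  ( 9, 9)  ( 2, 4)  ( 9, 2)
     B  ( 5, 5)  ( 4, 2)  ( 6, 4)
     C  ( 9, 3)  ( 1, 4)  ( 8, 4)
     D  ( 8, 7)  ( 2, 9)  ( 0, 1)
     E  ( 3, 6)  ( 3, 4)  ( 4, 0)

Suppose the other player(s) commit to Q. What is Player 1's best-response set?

P1 best: {B}

u_1(A vs Q) = 2
u_1(B vs Q) = 4
u_1(C vs Q) = 1
u_1(D vs Q) = 2
u_1(E vs Q) = 3
max payoff 4 at {B}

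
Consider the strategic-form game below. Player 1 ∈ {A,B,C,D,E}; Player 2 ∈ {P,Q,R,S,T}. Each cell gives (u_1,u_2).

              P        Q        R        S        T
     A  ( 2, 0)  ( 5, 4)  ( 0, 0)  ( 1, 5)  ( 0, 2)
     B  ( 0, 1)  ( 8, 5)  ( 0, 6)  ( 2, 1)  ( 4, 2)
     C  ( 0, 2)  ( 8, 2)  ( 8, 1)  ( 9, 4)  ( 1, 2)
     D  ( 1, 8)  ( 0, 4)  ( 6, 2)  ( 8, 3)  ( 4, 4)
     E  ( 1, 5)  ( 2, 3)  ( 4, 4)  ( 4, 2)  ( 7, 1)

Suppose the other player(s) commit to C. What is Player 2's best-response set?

u_2(P vs C) = 2
u_2(Q vs C) = 2
u_2(R vs C) = 1
u_2(S vs C) = 4
u_2(T vs C) = 2
max payoff 4 at {S}

BR_2 = {S}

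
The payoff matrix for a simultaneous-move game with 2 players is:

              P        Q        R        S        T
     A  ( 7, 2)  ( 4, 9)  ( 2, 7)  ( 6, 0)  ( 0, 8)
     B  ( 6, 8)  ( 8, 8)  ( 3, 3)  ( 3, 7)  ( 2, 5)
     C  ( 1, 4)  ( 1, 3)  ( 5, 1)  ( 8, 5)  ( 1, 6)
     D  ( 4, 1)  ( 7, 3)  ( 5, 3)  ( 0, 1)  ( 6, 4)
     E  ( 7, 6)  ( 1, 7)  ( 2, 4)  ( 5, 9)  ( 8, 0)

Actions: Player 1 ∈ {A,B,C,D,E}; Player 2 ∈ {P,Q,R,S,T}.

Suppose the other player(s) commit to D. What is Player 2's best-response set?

u_2(P vs D) = 1
u_2(Q vs D) = 3
u_2(R vs D) = 3
u_2(S vs D) = 1
u_2(T vs D) = 4
max payoff 4 at {T}

BR_2 = {T}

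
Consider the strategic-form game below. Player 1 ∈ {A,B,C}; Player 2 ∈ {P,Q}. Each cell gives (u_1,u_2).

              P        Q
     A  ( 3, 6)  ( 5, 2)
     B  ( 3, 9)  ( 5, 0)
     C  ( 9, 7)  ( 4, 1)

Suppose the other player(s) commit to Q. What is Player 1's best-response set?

P1 best: {A,B}

u_1(A vs Q) = 5
u_1(B vs Q) = 5
u_1(C vs Q) = 4
max payoff 5 at {A,B}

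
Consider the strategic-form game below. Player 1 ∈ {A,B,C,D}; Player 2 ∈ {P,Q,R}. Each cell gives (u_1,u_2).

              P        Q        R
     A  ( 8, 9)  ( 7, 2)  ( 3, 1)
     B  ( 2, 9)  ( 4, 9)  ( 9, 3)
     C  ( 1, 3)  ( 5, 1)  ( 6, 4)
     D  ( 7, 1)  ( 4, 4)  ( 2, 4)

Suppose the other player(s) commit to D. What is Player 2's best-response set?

P2 best: {Q,R}

u_2(P vs D) = 1
u_2(Q vs D) = 4
u_2(R vs D) = 4
max payoff 4 at {Q,R}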